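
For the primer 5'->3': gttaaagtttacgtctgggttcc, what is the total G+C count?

Counting bases: C=4, A=4, G=6, T=9
G+C = 6 + 4 = 10

10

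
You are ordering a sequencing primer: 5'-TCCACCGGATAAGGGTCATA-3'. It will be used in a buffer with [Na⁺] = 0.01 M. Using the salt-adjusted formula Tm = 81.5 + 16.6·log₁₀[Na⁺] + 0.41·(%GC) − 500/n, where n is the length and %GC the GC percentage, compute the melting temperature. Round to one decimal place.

43.8°C

Length n = 20. Scanning the sequence gives T=4, A=6, G=5, C=5.
G+C = 10, so %GC = 10/20 × 100 = 50%
Salt term: 16.6 × (-2) = -33.2
GC term: 0.41 × 50 = 20.5; length term: −500/20 = −25
Tm = 81.5 + (-33.2) + 20.5 − 25 = 43.8 → 43.8°C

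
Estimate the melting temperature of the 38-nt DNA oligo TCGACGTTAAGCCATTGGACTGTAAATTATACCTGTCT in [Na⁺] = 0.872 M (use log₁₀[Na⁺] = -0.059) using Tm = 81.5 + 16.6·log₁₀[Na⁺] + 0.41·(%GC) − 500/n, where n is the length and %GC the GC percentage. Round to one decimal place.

83.5°C

Length n = 38. A=10, C=8, G=7, T=13
G+C = 15, so %GC = 15/38 × 100 = 39.474%
Salt term: 16.6 × (-0.059) = -0.979
GC term: 0.41 × 39.474 = 16.184; length term: −500/38 = −13.158
Tm = 81.5 + (-0.979) + 16.184 − 13.158 = 83.547 → 83.5°C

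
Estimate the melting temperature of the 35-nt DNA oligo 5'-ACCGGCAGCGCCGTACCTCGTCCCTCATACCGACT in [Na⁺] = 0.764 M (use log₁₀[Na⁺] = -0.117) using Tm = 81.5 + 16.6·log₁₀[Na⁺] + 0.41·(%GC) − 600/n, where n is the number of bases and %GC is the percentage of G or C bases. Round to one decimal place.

Length n = 35. Scanning the sequence gives C=16, G=7, T=6, A=6.
G+C = 23, so %GC = 23/35 × 100 = 65.714%
Salt term: 16.6 × (-0.117) = -1.942
GC term: 0.41 × 65.714 = 26.943; length term: −600/35 = −17.143
Tm = 81.5 + (-1.942) + 26.943 − 17.143 = 89.358 → 89.4°C

89.4°C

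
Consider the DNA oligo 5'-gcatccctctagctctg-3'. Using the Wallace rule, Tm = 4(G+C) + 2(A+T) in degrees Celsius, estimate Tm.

54°C

Base counts: A=2, C=7, T=5, G=3
AT pairs contribute 7, GC pairs contribute 10.
Tm = 2(7) + 4(10) = 14 + 40 = 54°C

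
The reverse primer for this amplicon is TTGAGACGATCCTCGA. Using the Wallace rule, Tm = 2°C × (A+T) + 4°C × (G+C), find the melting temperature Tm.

Counting bases: G=4, A=4, C=4, T=4
AT pairs contribute 8, GC pairs contribute 8.
Tm = 4·8 + 2·8 = 32 + 16 = 48°C

48°C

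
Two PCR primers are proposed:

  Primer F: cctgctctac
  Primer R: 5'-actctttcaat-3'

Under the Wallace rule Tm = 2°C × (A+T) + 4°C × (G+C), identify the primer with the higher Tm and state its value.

Primer F: A+T=4, G+C=6 → Tm = 2(4)+4(6) = 32°C
Primer R: A+T=8, G+C=3 → Tm = 2(8)+4(3) = 28°C
32°C vs 28°C → primer F is higher.

Primer F, 32°C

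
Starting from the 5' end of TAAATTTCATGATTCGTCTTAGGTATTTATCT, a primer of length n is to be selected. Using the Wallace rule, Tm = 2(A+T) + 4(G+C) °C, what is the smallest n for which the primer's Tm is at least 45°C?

First 17 bases: TAAATTTCATGATTCGT → Tm = 42°C (< 45°C)
First 18 bases: TAAATTTCATGATTCGTC → Tm = 46°C (≥ 45°C)
Since every base adds ≥2°C, Tm only increases with n, so the threshold is first crossed at n = 18.

n = 18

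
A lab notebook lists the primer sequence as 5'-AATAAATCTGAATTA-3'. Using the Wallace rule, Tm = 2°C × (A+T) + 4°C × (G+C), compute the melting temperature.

34°C

Counting bases: A=8, T=5, G=1, C=1
AT pairs contribute 13, GC pairs contribute 2.
Tm = 4·2 + 2·13 = 8 + 26 = 34°C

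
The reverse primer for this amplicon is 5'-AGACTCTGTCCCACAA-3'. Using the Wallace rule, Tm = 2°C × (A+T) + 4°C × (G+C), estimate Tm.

48°C

Counting bases: A=5, C=6, T=3, G=2
So N_AT = 8 and N_GC = 8.
Tm = 4·8 + 2·8 = 32 + 16 = 48°C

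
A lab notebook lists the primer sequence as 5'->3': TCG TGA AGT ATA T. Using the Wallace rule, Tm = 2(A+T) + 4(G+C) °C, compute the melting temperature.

34°C

A=4, C=1, G=3, T=5
AT pairs contribute 9, GC pairs contribute 4.
Tm = 2(9) + 4(4) = 18 + 16 = 34°C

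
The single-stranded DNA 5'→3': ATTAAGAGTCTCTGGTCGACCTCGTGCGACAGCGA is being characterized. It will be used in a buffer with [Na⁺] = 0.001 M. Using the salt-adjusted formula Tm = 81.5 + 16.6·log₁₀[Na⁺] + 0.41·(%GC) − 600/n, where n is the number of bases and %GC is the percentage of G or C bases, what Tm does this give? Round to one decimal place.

36.8°C

Length n = 35. Counting bases: T=8, C=9, A=8, G=10
G+C = 19, so %GC = 19/35 × 100 = 54.286%
Salt term: 16.6 × (-3) = -49.8
GC term: 0.41 × 54.286 = 22.257; length term: −600/35 = −17.143
Tm = 81.5 + (-49.8) + 22.257 − 17.143 = 36.814 → 36.8°C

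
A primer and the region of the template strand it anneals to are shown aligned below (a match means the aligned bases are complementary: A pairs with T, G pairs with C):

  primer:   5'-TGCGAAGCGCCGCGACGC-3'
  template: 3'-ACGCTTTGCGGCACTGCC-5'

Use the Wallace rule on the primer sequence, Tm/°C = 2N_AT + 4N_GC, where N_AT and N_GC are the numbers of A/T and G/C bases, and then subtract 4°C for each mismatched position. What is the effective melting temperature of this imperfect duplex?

52°C

Primer base counts: A=3, T=1, G=7, C=7 → A+T=4, G+C=14
Perfect-match Tm = 2(4) + 4(14) = 8 + 56 = 64°C
Mismatches (positions where the bases are not complementary): 3 (at positions 7, 13, 18)
Effective Tm = 64 − 3×4 = 64 − 12 = 52°C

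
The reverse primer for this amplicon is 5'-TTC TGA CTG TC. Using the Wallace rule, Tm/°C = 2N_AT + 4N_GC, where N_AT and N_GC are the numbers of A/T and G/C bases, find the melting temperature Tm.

Scanning the sequence gives T=5, G=2, A=1, C=3.
So N_AT = 6 and N_GC = 5.
Tm = 2(6) + 4(5) = 12 + 20 = 32°C

32°C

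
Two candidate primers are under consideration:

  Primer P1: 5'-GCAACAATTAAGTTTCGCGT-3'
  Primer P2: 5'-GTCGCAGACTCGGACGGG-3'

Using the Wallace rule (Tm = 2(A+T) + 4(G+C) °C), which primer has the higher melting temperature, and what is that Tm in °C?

Primer P1: A+T=12, G+C=8 → Tm = 2(12)+4(8) = 56°C
Primer P2: A+T=5, G+C=13 → Tm = 2(5)+4(13) = 62°C
56°C vs 62°C → primer P2 is higher.

Primer P2, 62°C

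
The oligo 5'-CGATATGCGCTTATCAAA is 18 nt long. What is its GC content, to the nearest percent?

Scanning the sequence gives A=6, C=4, T=5, G=3.
G+C = 3 + 4 = 7 out of 18 bases
%GC = 7/18 × 100 = 38.89% ≈ 39%

39%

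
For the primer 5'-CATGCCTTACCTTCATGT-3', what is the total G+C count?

Base counts: G=2, C=6, T=7, A=3
Total G or C: 2 + 6 = 8

8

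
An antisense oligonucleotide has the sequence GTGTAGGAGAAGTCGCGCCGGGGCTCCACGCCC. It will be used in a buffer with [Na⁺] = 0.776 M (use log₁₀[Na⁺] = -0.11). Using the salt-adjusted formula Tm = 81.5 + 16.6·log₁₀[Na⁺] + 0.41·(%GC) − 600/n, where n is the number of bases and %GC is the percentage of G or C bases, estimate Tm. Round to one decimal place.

91.3°C

Length n = 33. Counting bases: T=4, G=13, C=11, A=5
G+C = 24, so %GC = 24/33 × 100 = 72.727%
Salt term: 16.6 × (-0.11) = -1.826
GC term: 0.41 × 72.727 = 29.818; length term: −600/33 = −18.182
Tm = 81.5 + (-1.826) + 29.818 − 18.182 = 91.31 → 91.3°C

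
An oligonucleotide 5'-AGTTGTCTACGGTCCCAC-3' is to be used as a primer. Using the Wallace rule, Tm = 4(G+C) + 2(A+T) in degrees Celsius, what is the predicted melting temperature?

Counting bases: A=3, G=4, C=6, T=5
AT pairs contribute 8, GC pairs contribute 10.
Tm = 2×8 + 4×10 = 56°C

56°C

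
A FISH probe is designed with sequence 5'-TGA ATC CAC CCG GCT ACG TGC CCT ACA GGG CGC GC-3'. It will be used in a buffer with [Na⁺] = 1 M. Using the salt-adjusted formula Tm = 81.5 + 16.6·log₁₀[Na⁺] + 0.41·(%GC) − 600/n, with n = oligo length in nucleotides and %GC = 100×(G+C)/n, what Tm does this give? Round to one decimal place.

92.5°C

Length n = 35. Base counts: G=10, T=5, C=14, A=6
G+C = 24, so %GC = 24/35 × 100 = 68.571%
Salt term: 16.6 × (0) = 0
GC term: 0.41 × 68.571 = 28.114; length term: −600/35 = −17.143
Tm = 81.5 + (0) + 28.114 − 17.143 = 92.471 → 92.5°C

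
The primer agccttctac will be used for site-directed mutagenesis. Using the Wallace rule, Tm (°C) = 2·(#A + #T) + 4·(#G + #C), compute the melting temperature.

30°C

A=2, T=3, C=4, G=1
A+T = 5, G+C = 5
Tm = 2(5) + 4(5) = 10 + 20 = 30°C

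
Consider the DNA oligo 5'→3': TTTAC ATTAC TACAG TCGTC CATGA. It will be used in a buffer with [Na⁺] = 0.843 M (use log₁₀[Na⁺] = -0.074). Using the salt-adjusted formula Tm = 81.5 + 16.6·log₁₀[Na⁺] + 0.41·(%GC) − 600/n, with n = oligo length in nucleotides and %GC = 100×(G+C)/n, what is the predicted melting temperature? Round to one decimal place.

Length n = 25. Base counts: C=6, G=3, T=9, A=7
G+C = 9, so %GC = 9/25 × 100 = 36%
Salt term: 16.6 × (-0.074) = -1.228
GC term: 0.41 × 36 = 14.76; length term: −600/25 = −24
Tm = 81.5 + (-1.228) + 14.76 − 24 = 71.032 → 71.0°C

71.0°C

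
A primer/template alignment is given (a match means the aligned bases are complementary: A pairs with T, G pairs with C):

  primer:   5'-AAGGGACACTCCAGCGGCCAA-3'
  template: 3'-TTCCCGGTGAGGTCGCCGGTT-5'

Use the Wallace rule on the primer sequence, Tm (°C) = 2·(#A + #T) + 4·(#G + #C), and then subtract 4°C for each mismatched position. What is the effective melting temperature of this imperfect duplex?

64°C

Primer base counts: A=7, T=1, G=6, C=7 → A+T=8, G+C=13
Perfect-match Tm = 2(8) + 4(13) = 16 + 52 = 68°C
Mismatches (positions where the bases are not complementary): 1 (at position 6)
Effective Tm = 68 − 1×4 = 68 − 4 = 64°C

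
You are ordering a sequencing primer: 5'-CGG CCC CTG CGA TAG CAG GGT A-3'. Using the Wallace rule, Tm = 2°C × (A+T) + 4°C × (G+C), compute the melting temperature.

74°C

Counting bases: T=3, G=8, A=4, C=7
So N_AT = 7 and N_GC = 15.
Tm = 4·15 + 2·7 = 60 + 14 = 74°C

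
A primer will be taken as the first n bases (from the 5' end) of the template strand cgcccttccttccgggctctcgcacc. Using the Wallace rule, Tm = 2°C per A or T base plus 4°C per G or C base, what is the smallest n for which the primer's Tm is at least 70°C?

First 20 bases: CGCCCTTCCTTCCGGGCTCT → Tm = 68°C (< 70°C)
First 21 bases: CGCCCTTCCTTCCGGGCTCTC → Tm = 72°C (≥ 70°C)
Each additional base adds 2°C (A/T) or 4°C (G/C), so Tm is non-decreasing in n; n = 21 is the first length to reach 70°C.

n = 21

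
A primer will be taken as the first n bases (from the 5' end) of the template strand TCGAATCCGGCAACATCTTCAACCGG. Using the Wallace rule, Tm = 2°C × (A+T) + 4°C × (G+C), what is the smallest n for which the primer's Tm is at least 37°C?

First 11 bases: TCGAATCCGGC → Tm = 36°C (< 37°C)
First 12 bases: TCGAATCCGGCA → Tm = 38°C (≥ 37°C)
Since every base adds ≥2°C, Tm only increases with n, so the threshold is first crossed at n = 12.

n = 12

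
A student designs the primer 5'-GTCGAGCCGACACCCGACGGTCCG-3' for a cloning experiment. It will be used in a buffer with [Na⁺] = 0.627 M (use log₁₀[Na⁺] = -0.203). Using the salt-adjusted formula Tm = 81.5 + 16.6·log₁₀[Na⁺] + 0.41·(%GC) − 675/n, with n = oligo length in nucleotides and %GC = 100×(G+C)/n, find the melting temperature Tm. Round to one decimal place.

80.8°C

Length n = 24. Counting bases: G=8, C=10, A=4, T=2
G+C = 18, so %GC = 18/24 × 100 = 75%
Salt term: 16.6 × (-0.203) = -3.37
GC term: 0.41 × 75 = 30.75; length term: −675/24 = −28.125
Tm = 81.5 + (-3.37) + 30.75 − 28.125 = 80.755 → 80.8°C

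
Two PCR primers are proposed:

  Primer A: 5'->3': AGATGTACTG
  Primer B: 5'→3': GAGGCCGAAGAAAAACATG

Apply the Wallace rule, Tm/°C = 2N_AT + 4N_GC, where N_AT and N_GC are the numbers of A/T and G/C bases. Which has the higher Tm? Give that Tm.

Primer B, 56°C

Primer A: A+T=6, G+C=4 → Tm = 2(6)+4(4) = 28°C
Primer B: A+T=10, G+C=9 → Tm = 2(10)+4(9) = 56°C
28°C vs 56°C → primer B is higher.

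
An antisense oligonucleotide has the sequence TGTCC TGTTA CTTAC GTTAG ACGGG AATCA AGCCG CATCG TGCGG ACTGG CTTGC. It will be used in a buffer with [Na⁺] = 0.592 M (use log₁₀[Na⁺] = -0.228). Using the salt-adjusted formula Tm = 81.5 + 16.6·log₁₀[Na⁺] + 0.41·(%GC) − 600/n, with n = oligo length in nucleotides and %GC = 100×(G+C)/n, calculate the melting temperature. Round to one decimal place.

89.2°C

Length n = 55. Base counts: T=15, G=16, C=14, A=10
G+C = 30, so %GC = 30/55 × 100 = 54.545%
Salt term: 16.6 × (-0.228) = -3.785
GC term: 0.41 × 54.545 = 22.363; length term: −600/55 = −10.909
Tm = 81.5 + (-3.785) + 22.363 − 10.909 = 89.169 → 89.2°C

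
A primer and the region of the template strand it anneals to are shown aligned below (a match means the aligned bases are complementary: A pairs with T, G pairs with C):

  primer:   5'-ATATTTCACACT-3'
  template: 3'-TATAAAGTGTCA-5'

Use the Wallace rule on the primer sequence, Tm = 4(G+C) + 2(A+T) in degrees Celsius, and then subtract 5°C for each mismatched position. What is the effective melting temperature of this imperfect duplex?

Primer base counts: A=4, T=5, G=0, C=3 → A+T=9, G+C=3
Perfect-match Tm = 2(9) + 4(3) = 18 + 12 = 30°C
Mismatches (positions where the bases are not complementary): 1 (at position 11)
Effective Tm = 30 − 1×5 = 30 − 5 = 25°C

25°C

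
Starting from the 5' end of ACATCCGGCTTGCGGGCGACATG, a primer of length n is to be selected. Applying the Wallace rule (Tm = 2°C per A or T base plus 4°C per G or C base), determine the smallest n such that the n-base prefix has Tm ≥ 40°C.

First 12 bases: ACATCCGGCTTG → Tm = 38°C (< 40°C)
First 13 bases: ACATCCGGCTTGC → Tm = 42°C (≥ 40°C)
Each additional base adds 2°C (A/T) or 4°C (G/C), so Tm is non-decreasing in n; n = 13 is the first length to reach 40°C.

n = 13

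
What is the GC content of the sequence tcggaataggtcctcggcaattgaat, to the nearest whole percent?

Counting bases: G=7, T=7, C=5, A=7
G+C = 7 + 5 = 12 out of 26 bases
%GC = 12/26 × 100 = 46.15% ≈ 46%

46%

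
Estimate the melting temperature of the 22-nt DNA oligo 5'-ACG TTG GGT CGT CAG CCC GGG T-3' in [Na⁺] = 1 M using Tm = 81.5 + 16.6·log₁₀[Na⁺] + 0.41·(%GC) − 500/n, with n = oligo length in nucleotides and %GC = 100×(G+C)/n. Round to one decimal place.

Length n = 22. Base counts: G=9, T=5, C=6, A=2
G+C = 15, so %GC = 15/22 × 100 = 68.182%
Salt term: 16.6 × (0) = 0
GC term: 0.41 × 68.182 = 27.955; length term: −500/22 = −22.727
Tm = 81.5 + (0) + 27.955 − 22.727 = 86.728 → 86.7°C

86.7°C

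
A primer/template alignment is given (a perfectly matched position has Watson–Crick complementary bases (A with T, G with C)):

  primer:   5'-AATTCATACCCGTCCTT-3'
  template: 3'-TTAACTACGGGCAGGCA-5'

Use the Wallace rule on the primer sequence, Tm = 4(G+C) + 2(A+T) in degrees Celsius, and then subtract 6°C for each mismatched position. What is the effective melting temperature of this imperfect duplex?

Primer base counts: A=4, T=6, G=1, C=6 → A+T=10, G+C=7
Perfect-match Tm = 2(10) + 4(7) = 20 + 28 = 48°C
Mismatches (positions where the bases are not complementary): 3 (at positions 5, 8, 16)
Effective Tm = 48 − 3×6 = 48 − 18 = 30°C

30°C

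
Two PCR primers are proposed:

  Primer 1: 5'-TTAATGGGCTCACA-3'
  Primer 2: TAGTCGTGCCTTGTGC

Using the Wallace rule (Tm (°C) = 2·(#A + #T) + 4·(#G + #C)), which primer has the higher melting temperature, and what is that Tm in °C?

Primer 1: A+T=8, G+C=6 → Tm = 2(8)+4(6) = 40°C
Primer 2: A+T=7, G+C=9 → Tm = 2(7)+4(9) = 50°C
40°C vs 50°C → primer 2 is higher.

Primer 2, 50°C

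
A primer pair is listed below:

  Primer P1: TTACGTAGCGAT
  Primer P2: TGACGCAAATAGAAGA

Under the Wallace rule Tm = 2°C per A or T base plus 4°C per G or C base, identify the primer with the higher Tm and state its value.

Primer P1: A+T=7, G+C=5 → Tm = 2(7)+4(5) = 34°C
Primer P2: A+T=10, G+C=6 → Tm = 2(10)+4(6) = 44°C
34°C vs 44°C → primer P2 is higher.

Primer P2, 44°C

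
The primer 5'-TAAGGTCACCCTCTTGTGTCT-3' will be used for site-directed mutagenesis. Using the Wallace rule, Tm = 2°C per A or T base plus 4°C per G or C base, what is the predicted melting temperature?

62°C

Scanning the sequence gives G=4, T=8, C=6, A=3.
So N_AT = 11 and N_GC = 10.
Tm = 2×11 + 4×10 = 62°C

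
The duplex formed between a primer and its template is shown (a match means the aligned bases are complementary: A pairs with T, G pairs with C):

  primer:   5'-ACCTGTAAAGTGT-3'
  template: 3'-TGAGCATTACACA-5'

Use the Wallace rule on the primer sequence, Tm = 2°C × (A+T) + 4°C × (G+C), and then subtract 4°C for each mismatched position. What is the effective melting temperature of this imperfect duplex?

Primer base counts: A=4, T=4, G=3, C=2 → A+T=8, G+C=5
Perfect-match Tm = 2(8) + 4(5) = 16 + 20 = 36°C
Mismatches (positions where the bases are not complementary): 3 (at positions 3, 4, 9)
Effective Tm = 36 − 3×4 = 36 − 12 = 24°C

24°C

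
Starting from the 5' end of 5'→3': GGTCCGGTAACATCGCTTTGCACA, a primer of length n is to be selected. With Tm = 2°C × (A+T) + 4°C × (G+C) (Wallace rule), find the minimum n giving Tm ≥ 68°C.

First 21 bases: GGTCCGGTAACATCGCTTTGC → Tm = 66°C (< 68°C)
First 22 bases: GGTCCGGTAACATCGCTTTGCA → Tm = 68°C (≥ 68°C)
Each additional base adds 2°C (A/T) or 4°C (G/C), so Tm is non-decreasing in n; n = 22 is the first length to reach 68°C.

n = 22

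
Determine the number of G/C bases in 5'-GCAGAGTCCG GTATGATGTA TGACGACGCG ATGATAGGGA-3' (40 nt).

21

Base counts: A=11, G=15, C=6, T=8
G+C = 15 + 6 = 21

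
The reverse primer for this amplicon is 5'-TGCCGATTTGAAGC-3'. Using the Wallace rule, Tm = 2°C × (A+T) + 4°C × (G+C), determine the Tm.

42°C

A=3, G=4, C=3, T=4
A+T = 7, G+C = 7
Tm = 2(7) + 4(7) = 14 + 28 = 42°C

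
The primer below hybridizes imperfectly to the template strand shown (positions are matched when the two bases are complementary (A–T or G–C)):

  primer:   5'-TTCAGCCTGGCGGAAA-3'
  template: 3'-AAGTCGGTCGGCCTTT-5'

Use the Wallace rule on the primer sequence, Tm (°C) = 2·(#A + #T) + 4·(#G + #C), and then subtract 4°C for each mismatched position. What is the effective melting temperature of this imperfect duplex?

Primer base counts: A=4, T=3, G=5, C=4 → A+T=7, G+C=9
Perfect-match Tm = 2(7) + 4(9) = 14 + 36 = 50°C
Mismatches (positions where the bases are not complementary): 2 (at positions 8, 10)
Effective Tm = 50 − 2×4 = 50 − 8 = 42°C

42°C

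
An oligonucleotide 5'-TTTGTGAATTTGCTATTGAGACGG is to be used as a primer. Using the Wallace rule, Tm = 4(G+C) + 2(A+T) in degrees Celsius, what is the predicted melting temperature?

Scanning the sequence gives C=2, G=7, A=5, T=10.
AT pairs contribute 15, GC pairs contribute 9.
Tm = 4·9 + 2·15 = 36 + 30 = 66°C

66°C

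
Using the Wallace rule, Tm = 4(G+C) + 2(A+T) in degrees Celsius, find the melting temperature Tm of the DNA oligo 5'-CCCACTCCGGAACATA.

50°C

Base counts: T=2, G=2, A=5, C=7
So N_AT = 7 and N_GC = 9.
Tm = 2(7) + 4(9) = 14 + 36 = 50°C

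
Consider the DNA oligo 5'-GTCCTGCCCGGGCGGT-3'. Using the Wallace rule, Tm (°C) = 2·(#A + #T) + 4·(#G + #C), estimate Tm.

Counting bases: T=3, G=7, C=6, A=0
AT pairs contribute 3, GC pairs contribute 13.
Tm = 4·13 + 2·3 = 52 + 6 = 58°C

58°C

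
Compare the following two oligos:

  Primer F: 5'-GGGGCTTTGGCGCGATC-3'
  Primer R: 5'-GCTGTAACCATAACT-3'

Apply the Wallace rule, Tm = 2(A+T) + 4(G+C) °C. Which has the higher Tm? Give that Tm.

Primer F, 58°C

Primer F: A+T=5, G+C=12 → Tm = 2(5)+4(12) = 58°C
Primer R: A+T=9, G+C=6 → Tm = 2(9)+4(6) = 42°C
58°C vs 42°C → primer F is higher.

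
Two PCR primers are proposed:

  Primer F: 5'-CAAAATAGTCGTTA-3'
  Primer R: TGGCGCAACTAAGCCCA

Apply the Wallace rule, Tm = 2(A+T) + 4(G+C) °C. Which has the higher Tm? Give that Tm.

Primer F: A+T=10, G+C=4 → Tm = 2(10)+4(4) = 36°C
Primer R: A+T=7, G+C=10 → Tm = 2(7)+4(10) = 54°C
36°C vs 54°C → primer R is higher.

Primer R, 54°C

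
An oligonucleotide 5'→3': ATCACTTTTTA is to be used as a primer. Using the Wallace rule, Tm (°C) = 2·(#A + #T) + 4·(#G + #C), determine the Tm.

26°C

Counting bases: A=3, G=0, T=6, C=2
So N_AT = 9 and N_GC = 2.
Tm = 2×9 + 4×2 = 26°C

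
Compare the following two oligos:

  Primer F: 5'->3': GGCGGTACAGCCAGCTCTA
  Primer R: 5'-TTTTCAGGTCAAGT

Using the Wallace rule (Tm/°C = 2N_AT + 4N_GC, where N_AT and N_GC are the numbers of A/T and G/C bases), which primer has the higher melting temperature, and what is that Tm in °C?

Primer F, 62°C

Primer F: A+T=7, G+C=12 → Tm = 2(7)+4(12) = 62°C
Primer R: A+T=9, G+C=5 → Tm = 2(9)+4(5) = 38°C
62°C vs 38°C → primer F is higher.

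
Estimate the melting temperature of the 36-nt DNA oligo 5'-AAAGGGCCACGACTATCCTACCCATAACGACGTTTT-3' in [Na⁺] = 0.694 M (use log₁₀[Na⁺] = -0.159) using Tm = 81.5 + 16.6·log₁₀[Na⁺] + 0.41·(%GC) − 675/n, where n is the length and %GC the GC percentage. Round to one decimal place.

Length n = 36. G=6, T=8, C=11, A=11
G+C = 17, so %GC = 17/36 × 100 = 47.222%
Salt term: 16.6 × (-0.159) = -2.639
GC term: 0.41 × 47.222 = 19.361; length term: −675/36 = −18.75
Tm = 81.5 + (-2.639) + 19.361 − 18.75 = 79.472 → 79.5°C

79.5°C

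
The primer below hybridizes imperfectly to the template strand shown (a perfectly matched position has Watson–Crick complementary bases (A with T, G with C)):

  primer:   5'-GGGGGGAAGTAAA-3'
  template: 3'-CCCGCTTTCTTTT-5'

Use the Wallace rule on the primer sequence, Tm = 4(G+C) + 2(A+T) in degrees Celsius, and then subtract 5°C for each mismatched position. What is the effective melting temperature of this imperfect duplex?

Primer base counts: A=5, T=1, G=7, C=0 → A+T=6, G+C=7
Perfect-match Tm = 2(6) + 4(7) = 12 + 28 = 40°C
Mismatches (positions where the bases are not complementary): 3 (at positions 4, 6, 10)
Effective Tm = 40 − 3×5 = 40 − 15 = 25°C

25°C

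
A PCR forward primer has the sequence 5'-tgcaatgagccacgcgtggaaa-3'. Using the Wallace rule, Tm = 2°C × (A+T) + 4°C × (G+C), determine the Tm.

68°C

A=7, T=3, G=7, C=5
So N_AT = 10 and N_GC = 12.
Tm = 2(10) + 4(12) = 20 + 48 = 68°C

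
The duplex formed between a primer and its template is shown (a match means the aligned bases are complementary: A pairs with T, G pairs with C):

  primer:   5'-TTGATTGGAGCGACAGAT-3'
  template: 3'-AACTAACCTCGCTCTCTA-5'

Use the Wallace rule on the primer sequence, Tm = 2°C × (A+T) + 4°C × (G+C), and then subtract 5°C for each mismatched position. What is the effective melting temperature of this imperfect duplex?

47°C

Primer base counts: A=5, T=5, G=6, C=2 → A+T=10, G+C=8
Perfect-match Tm = 2(10) + 4(8) = 20 + 32 = 52°C
Mismatches (positions where the bases are not complementary): 1 (at position 14)
Effective Tm = 52 − 1×5 = 52 − 5 = 47°C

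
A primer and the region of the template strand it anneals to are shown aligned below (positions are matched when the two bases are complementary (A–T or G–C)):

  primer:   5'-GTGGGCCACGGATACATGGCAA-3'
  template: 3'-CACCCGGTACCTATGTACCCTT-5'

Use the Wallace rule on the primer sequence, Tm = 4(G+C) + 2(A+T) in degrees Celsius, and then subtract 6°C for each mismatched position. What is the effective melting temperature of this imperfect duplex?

Primer base counts: A=6, T=3, G=8, C=5 → A+T=9, G+C=13
Perfect-match Tm = 2(9) + 4(13) = 18 + 52 = 70°C
Mismatches (positions where the bases are not complementary): 2 (at positions 9, 20)
Effective Tm = 70 − 2×6 = 70 − 12 = 58°C

58°C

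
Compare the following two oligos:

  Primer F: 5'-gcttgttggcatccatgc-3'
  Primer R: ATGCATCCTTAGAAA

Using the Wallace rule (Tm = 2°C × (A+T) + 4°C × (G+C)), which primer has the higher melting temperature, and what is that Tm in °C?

Primer F: A+T=8, G+C=10 → Tm = 2(8)+4(10) = 56°C
Primer R: A+T=10, G+C=5 → Tm = 2(10)+4(5) = 40°C
56°C vs 40°C → primer F is higher.

Primer F, 56°C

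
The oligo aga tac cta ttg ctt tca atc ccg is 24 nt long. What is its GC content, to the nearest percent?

42%

Scanning the sequence gives A=6, G=3, C=7, T=8.
G+C = 3 + 7 = 10 out of 24 bases
%GC = 10/24 × 100 = 41.67% ≈ 42%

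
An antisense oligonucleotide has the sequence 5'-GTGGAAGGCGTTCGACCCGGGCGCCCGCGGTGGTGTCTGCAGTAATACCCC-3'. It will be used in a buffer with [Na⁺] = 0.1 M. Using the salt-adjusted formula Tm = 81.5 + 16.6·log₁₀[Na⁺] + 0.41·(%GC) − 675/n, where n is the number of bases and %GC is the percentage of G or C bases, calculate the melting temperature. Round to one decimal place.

79.8°C

Length n = 51. Scanning the sequence gives T=9, C=16, G=19, A=7.
G+C = 35, so %GC = 35/51 × 100 = 68.627%
Salt term: 16.6 × (-1) = -16.6
GC term: 0.41 × 68.627 = 28.137; length term: −675/51 = −13.235
Tm = 81.5 + (-16.6) + 28.137 − 13.235 = 79.802 → 79.8°C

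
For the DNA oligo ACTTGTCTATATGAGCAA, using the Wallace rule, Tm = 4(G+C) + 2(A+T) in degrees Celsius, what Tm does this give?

Counting bases: G=3, A=6, C=3, T=6
A+T = 12, G+C = 6
Tm = 2×12 + 4×6 = 48°C

48°C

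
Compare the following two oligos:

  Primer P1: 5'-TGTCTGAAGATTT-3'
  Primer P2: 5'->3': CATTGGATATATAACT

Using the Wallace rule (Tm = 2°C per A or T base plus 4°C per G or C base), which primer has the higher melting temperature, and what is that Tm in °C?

Primer P2, 40°C

Primer P1: A+T=9, G+C=4 → Tm = 2(9)+4(4) = 34°C
Primer P2: A+T=12, G+C=4 → Tm = 2(12)+4(4) = 40°C
34°C vs 40°C → primer P2 is higher.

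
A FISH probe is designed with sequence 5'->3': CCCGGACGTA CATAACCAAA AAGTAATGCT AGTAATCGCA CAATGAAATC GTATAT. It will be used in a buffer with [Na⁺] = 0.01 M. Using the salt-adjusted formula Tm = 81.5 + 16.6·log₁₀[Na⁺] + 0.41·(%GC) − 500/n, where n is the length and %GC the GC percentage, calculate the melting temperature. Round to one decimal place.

Length n = 56. Scanning the sequence gives G=9, T=12, A=23, C=12.
G+C = 21, so %GC = 21/56 × 100 = 37.5%
Salt term: 16.6 × (-2) = -33.2
GC term: 0.41 × 37.5 = 15.375; length term: −500/56 = −8.929
Tm = 81.5 + (-33.2) + 15.375 − 8.929 = 54.746 → 54.7°C

54.7°C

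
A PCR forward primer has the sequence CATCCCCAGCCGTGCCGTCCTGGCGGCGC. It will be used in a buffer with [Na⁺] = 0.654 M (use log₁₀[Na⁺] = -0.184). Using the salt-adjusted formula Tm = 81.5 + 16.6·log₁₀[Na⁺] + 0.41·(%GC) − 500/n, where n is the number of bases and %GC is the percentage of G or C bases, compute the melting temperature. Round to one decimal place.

Length n = 29. Scanning the sequence gives T=4, G=9, C=14, A=2.
G+C = 23, so %GC = 23/29 × 100 = 79.31%
Salt term: 16.6 × (-0.184) = -3.054
GC term: 0.41 × 79.31 = 32.517; length term: −500/29 = −17.241
Tm = 81.5 + (-3.054) + 32.517 − 17.241 = 93.722 → 93.7°C

93.7°C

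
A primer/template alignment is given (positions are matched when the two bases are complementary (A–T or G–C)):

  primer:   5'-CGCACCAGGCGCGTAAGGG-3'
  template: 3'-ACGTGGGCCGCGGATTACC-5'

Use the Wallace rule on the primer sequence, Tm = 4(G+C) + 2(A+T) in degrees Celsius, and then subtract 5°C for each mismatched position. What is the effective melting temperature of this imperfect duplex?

46°C

Primer base counts: A=4, T=1, G=8, C=6 → A+T=5, G+C=14
Perfect-match Tm = 2(5) + 4(14) = 10 + 56 = 66°C
Mismatches (positions where the bases are not complementary): 4 (at positions 1, 7, 13, 17)
Effective Tm = 66 − 4×5 = 66 − 20 = 46°C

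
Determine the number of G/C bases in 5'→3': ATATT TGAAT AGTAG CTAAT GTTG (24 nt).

Base counts: T=10, C=1, G=5, A=8
G+C = 5 + 1 = 6

6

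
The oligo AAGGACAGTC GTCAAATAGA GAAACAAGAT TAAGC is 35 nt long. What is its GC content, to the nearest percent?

G=8, T=5, A=17, C=5
G+C = 8 + 5 = 13 out of 35 bases
%GC = 13/35 × 100 = 37.14% ≈ 37%

37%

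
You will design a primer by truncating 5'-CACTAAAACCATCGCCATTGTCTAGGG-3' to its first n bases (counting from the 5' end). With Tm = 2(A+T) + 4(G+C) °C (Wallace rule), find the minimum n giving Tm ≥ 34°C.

First 12 bases: CACTAAAACCAT → Tm = 32°C (< 34°C)
First 13 bases: CACTAAAACCATC → Tm = 36°C (≥ 34°C)
Each additional base adds 2°C (A/T) or 4°C (G/C), so Tm is non-decreasing in n; n = 13 is the first length to reach 34°C.

n = 13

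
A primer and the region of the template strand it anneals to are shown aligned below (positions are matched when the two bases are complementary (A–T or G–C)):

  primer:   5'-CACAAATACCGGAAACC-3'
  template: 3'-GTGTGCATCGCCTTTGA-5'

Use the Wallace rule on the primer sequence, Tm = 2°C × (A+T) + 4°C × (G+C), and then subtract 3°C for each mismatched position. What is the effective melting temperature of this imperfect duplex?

38°C

Primer base counts: A=8, T=1, G=2, C=6 → A+T=9, G+C=8
Perfect-match Tm = 2(9) + 4(8) = 18 + 32 = 50°C
Mismatches (positions where the bases are not complementary): 4 (at positions 5, 6, 9, 17)
Effective Tm = 50 − 4×3 = 50 − 12 = 38°C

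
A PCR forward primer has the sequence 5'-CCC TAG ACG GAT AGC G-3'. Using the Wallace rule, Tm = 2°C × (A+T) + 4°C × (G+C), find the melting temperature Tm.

52°C

Base counts: G=5, T=2, C=5, A=4
A+T = 6, G+C = 10
Tm = 4·10 + 2·6 = 40 + 12 = 52°C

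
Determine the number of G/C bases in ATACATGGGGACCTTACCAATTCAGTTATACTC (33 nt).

Base counts: C=8, G=5, T=10, A=10
G+C = 5 + 8 = 13

13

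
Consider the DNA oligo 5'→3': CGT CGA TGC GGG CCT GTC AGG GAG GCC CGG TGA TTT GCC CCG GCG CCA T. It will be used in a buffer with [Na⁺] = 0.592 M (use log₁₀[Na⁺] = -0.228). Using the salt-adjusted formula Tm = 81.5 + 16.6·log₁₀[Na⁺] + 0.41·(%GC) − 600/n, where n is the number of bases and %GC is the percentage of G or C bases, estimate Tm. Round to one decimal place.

Length n = 49. Base counts: T=9, C=16, G=19, A=5
G+C = 35, so %GC = 35/49 × 100 = 71.429%
Salt term: 16.6 × (-0.228) = -3.785
GC term: 0.41 × 71.429 = 29.286; length term: −600/49 = −12.245
Tm = 81.5 + (-3.785) + 29.286 − 12.245 = 94.756 → 94.8°C

94.8°C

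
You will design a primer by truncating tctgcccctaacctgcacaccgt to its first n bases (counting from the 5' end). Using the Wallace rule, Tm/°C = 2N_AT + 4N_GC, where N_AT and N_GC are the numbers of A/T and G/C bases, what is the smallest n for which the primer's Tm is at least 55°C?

n = 18

First 17 bases: TCTGCCCCTAACCTGCA → Tm = 54°C (< 55°C)
First 18 bases: TCTGCCCCTAACCTGCAC → Tm = 58°C (≥ 55°C)
Each additional base adds 2°C (A/T) or 4°C (G/C), so Tm is non-decreasing in n; n = 18 is the first length to reach 55°C.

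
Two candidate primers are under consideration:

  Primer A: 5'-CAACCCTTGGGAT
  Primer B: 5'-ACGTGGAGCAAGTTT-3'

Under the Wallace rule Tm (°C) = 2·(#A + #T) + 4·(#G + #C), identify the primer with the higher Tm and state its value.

Primer A: A+T=6, G+C=7 → Tm = 2(6)+4(7) = 40°C
Primer B: A+T=8, G+C=7 → Tm = 2(8)+4(7) = 44°C
40°C vs 44°C → primer B is higher.

Primer B, 44°C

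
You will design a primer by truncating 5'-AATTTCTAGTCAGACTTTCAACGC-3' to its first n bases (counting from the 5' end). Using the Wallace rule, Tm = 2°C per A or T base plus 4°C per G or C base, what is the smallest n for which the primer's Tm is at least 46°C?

First 17 bases: AATTTCTAGTCAGACTT → Tm = 44°C (< 46°C)
First 18 bases: AATTTCTAGTCAGACTTT → Tm = 46°C (≥ 46°C)
Each additional base adds 2°C (A/T) or 4°C (G/C), so Tm is non-decreasing in n; n = 18 is the first length to reach 46°C.

n = 18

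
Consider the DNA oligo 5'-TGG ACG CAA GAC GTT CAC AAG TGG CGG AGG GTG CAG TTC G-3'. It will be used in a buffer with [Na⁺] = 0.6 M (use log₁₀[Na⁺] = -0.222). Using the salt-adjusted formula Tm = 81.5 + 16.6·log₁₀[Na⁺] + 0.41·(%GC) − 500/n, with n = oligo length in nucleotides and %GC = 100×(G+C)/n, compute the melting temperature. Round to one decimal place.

89.9°C

Length n = 40. Scanning the sequence gives C=8, G=16, T=7, A=9.
G+C = 24, so %GC = 24/40 × 100 = 60%
Salt term: 16.6 × (-0.222) = -3.685
GC term: 0.41 × 60 = 24.6; length term: −500/40 = −12.5
Tm = 81.5 + (-3.685) + 24.6 − 12.5 = 89.915 → 89.9°C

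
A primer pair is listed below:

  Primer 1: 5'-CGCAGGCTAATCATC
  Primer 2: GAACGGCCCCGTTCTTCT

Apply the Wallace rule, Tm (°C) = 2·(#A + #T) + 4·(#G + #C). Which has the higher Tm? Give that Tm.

Primer 1: A+T=7, G+C=8 → Tm = 2(7)+4(8) = 46°C
Primer 2: A+T=7, G+C=11 → Tm = 2(7)+4(11) = 58°C
46°C vs 58°C → primer 2 is higher.

Primer 2, 58°C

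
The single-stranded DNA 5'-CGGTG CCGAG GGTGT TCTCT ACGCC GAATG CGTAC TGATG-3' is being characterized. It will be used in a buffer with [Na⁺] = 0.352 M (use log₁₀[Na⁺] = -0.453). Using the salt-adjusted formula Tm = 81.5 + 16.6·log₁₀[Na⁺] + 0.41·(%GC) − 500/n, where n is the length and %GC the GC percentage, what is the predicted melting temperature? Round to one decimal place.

Length n = 40. T=10, G=14, C=10, A=6
G+C = 24, so %GC = 24/40 × 100 = 60%
Salt term: 16.6 × (-0.453) = -7.52
GC term: 0.41 × 60 = 24.6; length term: −500/40 = −12.5
Tm = 81.5 + (-7.52) + 24.6 − 12.5 = 86.08 → 86.1°C

86.1°C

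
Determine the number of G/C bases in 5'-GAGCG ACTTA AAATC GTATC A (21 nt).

8

Counting bases: G=4, T=5, C=4, A=8
Total G or C: 4 + 4 = 8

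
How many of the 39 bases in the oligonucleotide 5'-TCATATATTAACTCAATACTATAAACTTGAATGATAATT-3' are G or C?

7

Scanning the sequence gives G=2, A=17, C=5, T=15.
Total G or C: 2 + 5 = 7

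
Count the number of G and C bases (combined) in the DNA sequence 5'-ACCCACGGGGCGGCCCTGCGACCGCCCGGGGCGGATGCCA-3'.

33

T=2, A=5, G=16, C=17
G+C = 16 + 17 = 33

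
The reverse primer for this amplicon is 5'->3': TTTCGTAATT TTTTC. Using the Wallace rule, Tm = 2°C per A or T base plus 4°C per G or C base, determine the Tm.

36°C

G=1, A=2, T=10, C=2
AT pairs contribute 12, GC pairs contribute 3.
Tm = 2(12) + 4(3) = 24 + 12 = 36°C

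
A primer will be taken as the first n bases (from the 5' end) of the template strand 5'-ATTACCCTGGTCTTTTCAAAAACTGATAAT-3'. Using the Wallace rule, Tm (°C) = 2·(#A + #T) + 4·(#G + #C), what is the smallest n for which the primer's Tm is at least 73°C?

First 27 bases: ATTACCCTGGTCTTTTCAAAAACTGAT → Tm = 72°C (< 73°C)
First 28 bases: ATTACCCTGGTCTTTTCAAAAACTGATA → Tm = 74°C (≥ 73°C)
Since every base adds ≥2°C, Tm only increases with n, so the threshold is first crossed at n = 28.

n = 28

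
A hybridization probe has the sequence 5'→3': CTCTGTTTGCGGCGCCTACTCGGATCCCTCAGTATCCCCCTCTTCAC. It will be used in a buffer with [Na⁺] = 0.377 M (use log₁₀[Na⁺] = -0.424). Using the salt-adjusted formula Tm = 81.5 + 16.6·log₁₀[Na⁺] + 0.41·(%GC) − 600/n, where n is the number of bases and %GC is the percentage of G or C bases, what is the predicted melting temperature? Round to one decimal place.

Length n = 47. Counting bases: T=14, C=20, A=5, G=8
G+C = 28, so %GC = 28/47 × 100 = 59.574%
Salt term: 16.6 × (-0.424) = -7.038
GC term: 0.41 × 59.574 = 24.425; length term: −600/47 = −12.766
Tm = 81.5 + (-7.038) + 24.425 − 12.766 = 86.121 → 86.1°C

86.1°C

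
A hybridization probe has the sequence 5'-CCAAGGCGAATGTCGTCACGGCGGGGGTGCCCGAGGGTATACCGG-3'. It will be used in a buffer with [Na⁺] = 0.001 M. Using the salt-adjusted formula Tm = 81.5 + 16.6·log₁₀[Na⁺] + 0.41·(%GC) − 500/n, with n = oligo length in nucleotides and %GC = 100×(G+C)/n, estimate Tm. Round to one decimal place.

Length n = 45. T=6, G=19, A=8, C=12
G+C = 31, so %GC = 31/45 × 100 = 68.889%
Salt term: 16.6 × (-3) = -49.8
GC term: 0.41 × 68.889 = 28.244; length term: −500/45 = −11.111
Tm = 81.5 + (-49.8) + 28.244 − 11.111 = 48.833 → 48.8°C

48.8°C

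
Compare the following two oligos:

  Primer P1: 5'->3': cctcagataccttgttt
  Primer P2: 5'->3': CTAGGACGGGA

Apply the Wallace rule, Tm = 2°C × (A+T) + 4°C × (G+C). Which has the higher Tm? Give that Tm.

Primer P1: A+T=10, G+C=7 → Tm = 2(10)+4(7) = 48°C
Primer P2: A+T=4, G+C=7 → Tm = 2(4)+4(7) = 36°C
48°C vs 36°C → primer P1 is higher.

Primer P1, 48°C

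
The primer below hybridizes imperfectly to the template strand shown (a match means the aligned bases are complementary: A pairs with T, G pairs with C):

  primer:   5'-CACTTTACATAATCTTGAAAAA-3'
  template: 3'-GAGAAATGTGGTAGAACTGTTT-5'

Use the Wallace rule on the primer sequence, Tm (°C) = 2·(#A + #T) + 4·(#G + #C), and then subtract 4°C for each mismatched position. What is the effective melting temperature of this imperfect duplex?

38°C

Primer base counts: A=10, T=7, G=1, C=4 → A+T=17, G+C=5
Perfect-match Tm = 2(17) + 4(5) = 34 + 20 = 54°C
Mismatches (positions where the bases are not complementary): 4 (at positions 2, 10, 11, 19)
Effective Tm = 54 − 4×4 = 54 − 16 = 38°C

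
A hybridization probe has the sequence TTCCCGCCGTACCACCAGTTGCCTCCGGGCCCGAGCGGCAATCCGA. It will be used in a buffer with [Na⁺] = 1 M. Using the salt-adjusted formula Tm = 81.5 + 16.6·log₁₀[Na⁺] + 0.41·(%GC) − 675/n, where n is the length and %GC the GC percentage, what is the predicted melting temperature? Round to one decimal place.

Length n = 46. Scanning the sequence gives G=12, A=7, T=7, C=20.
G+C = 32, so %GC = 32/46 × 100 = 69.565%
Salt term: 16.6 × (0) = 0
GC term: 0.41 × 69.565 = 28.522; length term: −675/46 = −14.674
Tm = 81.5 + (0) + 28.522 − 14.674 = 95.348 → 95.3°C

95.3°C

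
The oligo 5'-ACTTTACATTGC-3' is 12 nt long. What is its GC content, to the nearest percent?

Counting bases: C=3, T=5, A=3, G=1
G+C = 1 + 3 = 4 out of 12 bases
%GC = 4/12 × 100 = 33.33% ≈ 33%

33%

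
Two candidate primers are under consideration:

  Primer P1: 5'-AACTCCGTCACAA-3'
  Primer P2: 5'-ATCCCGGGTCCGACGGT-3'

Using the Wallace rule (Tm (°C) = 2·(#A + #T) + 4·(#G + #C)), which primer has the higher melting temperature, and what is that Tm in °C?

Primer P1: A+T=7, G+C=6 → Tm = 2(7)+4(6) = 38°C
Primer P2: A+T=5, G+C=12 → Tm = 2(5)+4(12) = 58°C
38°C vs 58°C → primer P2 is higher.

Primer P2, 58°C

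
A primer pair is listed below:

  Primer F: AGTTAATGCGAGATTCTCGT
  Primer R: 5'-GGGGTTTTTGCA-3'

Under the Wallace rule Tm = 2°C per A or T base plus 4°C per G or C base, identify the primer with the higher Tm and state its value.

Primer F: A+T=12, G+C=8 → Tm = 2(12)+4(8) = 56°C
Primer R: A+T=6, G+C=6 → Tm = 2(6)+4(6) = 36°C
56°C vs 36°C → primer F is higher.

Primer F, 56°C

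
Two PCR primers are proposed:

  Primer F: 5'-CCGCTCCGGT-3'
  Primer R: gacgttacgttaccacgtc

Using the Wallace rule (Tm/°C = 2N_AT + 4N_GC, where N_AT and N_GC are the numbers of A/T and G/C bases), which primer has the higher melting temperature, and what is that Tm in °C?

Primer R, 58°C

Primer F: A+T=2, G+C=8 → Tm = 2(2)+4(8) = 36°C
Primer R: A+T=9, G+C=10 → Tm = 2(9)+4(10) = 58°C
36°C vs 58°C → primer R is higher.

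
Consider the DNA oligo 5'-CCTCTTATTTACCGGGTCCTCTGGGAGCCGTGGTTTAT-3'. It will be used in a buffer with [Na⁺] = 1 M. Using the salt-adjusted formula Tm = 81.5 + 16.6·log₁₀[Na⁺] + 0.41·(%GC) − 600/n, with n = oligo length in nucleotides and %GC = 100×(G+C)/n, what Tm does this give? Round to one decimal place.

87.3°C

Length n = 38. Counting bases: T=14, A=4, G=10, C=10
G+C = 20, so %GC = 20/38 × 100 = 52.632%
Salt term: 16.6 × (0) = 0
GC term: 0.41 × 52.632 = 21.579; length term: −600/38 = −15.789
Tm = 81.5 + (0) + 21.579 − 15.789 = 87.29 → 87.3°C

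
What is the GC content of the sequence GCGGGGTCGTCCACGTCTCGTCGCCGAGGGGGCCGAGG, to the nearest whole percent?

Base counts: C=12, G=18, A=3, T=5
G+C = 18 + 12 = 30 out of 38 bases
%GC = 30/38 × 100 = 78.95% ≈ 79%

79%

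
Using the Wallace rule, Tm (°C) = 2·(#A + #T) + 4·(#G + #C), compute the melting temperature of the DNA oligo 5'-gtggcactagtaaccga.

Counting bases: C=4, G=5, A=5, T=3
So N_AT = 8 and N_GC = 9.
Tm = 2×8 + 4×9 = 52°C

52°C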